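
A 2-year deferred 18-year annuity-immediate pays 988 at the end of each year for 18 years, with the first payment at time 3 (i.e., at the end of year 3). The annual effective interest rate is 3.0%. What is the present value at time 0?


PV at time 2 of the 18-year annuity-immediate:
a_n = 988 * (1-(1+0.03)^(-18))/0.03 = 13588.4709
Discount back 2 years to time 0:
PV = 13588.4709 * (1+0.03)^(-2)
= 13588.4709 * 0.942596
= 12808.4371


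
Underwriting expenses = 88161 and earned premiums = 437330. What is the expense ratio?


Expense ratio = expenses / premiums
= 88161 / 437330
= 0.2016


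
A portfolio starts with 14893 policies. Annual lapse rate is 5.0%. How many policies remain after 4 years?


remaining = initial * (1 - lapse)^years
= 14893 * (1 - 0.05)^4
= 14893 * 0.814506
= 12130.4416


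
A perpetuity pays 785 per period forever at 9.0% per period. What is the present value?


PV = PMT / i
= 785 / 0.09
= 8722.2222


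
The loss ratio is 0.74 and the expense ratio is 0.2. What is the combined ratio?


Combined ratio = loss ratio + expense ratio
= 0.74 + 0.2
= 0.94


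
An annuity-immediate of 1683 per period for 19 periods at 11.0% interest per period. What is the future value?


FV = PMT * ((1+i)^n - 1) / i
= 1683 * ((1.11)^19 - 1) / 0.11
= 1683 * (7.263344 - 1) / 0.11
= 95829.159


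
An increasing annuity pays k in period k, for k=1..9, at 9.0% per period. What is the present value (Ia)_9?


(Ia)_n = sum_{k=1}^{n} k * v^k, v = 1/(1+i)
v = 0.917431
Sum computed term by term:
(Ia)_9 = 26.5663


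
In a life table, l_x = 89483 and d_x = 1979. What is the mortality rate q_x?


q_x = d_x / l_x
= 1979 / 89483
= 0.0221


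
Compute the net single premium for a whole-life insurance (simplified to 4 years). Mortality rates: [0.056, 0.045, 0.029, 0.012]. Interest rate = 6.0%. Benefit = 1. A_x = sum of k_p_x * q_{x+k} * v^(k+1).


v = 0.943396
Year 0: k_p_x=1.0, q=0.056, term=0.05283
Year 1: k_p_x=0.944, q=0.045, term=0.037807
Year 2: k_p_x=0.90152, q=0.029, term=0.021951
Year 3: k_p_x=0.875376, q=0.012, term=0.008321
A_x = 0.1209


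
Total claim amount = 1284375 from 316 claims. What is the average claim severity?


severity = total / number
= 1284375 / 316
= 4064.4778


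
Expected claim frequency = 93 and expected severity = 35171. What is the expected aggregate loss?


E[S] = E[N] * E[X]
= 93 * 35171
= 3.2709e+06


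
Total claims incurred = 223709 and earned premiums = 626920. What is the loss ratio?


Loss ratio = claims / premiums
= 223709 / 626920
= 0.3568


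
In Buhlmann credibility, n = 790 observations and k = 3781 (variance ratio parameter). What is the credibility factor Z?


Z = n / (n + k)
= 790 / (790 + 3781)
= 790 / 4571
= 0.1728


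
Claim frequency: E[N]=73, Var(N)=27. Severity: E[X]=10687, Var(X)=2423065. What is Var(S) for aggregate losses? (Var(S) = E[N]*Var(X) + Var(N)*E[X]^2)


Var(S) = E[N]*Var(X) + Var(N)*E[X]^2
= 73*2423065 + 27*10687^2
= 176883745 + 3083723163
= 3.2606e+09


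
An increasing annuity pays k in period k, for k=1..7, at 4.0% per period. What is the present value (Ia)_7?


(Ia)_n = sum_{k=1}^{n} k * v^k, v = 1/(1+i)
v = 0.961538
Sum computed term by term:
(Ia)_7 = 23.0678


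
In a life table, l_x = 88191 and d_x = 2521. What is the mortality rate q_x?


q_x = d_x / l_x
= 2521 / 88191
= 0.0286


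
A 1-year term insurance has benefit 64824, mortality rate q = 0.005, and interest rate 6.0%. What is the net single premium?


NSP = benefit * q * v
v = 1/(1+i) = 0.943396
NSP = 64824 * 0.005 * 0.943396
= 305.7736


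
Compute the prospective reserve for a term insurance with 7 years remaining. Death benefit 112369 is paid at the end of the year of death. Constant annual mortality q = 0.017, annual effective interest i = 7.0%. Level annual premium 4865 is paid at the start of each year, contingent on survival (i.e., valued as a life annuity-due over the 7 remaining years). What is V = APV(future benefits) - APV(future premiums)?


v = 1/(1+i) = 0.934579
APV(future benefits) per unit = sum_{k=0}^{6} k_p_x * q * v^(k+1) = 0.087478
APV(future benefits) = 112369 * 0.087478 = 9829.8541
Life annuity-due factor ä_{x:7} = sum_{k=0}^{6} k_p_x * v^k = 5.50599
APV(future premiums) = 4865 * 5.50599 = 26786.6409
V = 9829.8541 - 26786.6409
= -16956.7869


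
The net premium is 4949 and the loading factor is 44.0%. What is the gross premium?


Gross = net * (1 + loading)
= 4949 * (1 + 0.44)
= 4949 * 1.44
= 7126.56


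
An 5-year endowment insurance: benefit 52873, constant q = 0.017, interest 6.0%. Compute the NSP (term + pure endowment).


Term component = 3666.9864
Pure endowment = 5_p_x * v^5 * benefit = 0.917841 * 0.747258 * 52873 = 36263.7086
NSP = 39930.695


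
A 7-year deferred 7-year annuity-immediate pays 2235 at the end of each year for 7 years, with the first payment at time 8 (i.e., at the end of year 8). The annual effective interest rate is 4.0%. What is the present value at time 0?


PV at time 7 of the 7-year annuity-immediate:
a_n = 2235 * (1-(1+0.04)^(-7))/0.04 = 13414.5922
Discount back 7 years to time 0:
PV = 13414.5922 * (1+0.04)^(-7)
= 13414.5922 * 0.759918
= 10193.9876


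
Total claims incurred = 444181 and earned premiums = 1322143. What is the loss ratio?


Loss ratio = claims / premiums
= 444181 / 1322143
= 0.336


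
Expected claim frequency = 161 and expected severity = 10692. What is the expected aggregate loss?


E[S] = E[N] * E[X]
= 161 * 10692
= 1.7214e+06


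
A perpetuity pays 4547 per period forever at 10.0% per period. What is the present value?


PV = PMT / i
= 4547 / 0.1
= 45470.0


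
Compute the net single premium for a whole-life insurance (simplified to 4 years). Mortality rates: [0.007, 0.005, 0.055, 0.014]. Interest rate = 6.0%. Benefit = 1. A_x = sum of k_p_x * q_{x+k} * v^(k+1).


v = 0.943396
Year 0: k_p_x=1.0, q=0.007, term=0.006604
Year 1: k_p_x=0.993, q=0.005, term=0.004419
Year 2: k_p_x=0.988035, q=0.055, term=0.045627
Year 3: k_p_x=0.933693, q=0.014, term=0.010354
A_x = 0.067


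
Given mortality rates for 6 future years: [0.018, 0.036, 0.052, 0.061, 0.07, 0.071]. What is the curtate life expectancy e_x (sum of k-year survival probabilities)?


e_x = sum_{k=1}^{n} k_p_x
k_p_x values:
  1_p_x = 0.982
  2_p_x = 0.946648
  3_p_x = 0.897422
  4_p_x = 0.84268
  5_p_x = 0.783692
  6_p_x = 0.72805
e_x = 5.1805


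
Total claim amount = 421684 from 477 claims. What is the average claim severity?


severity = total / number
= 421684 / 477
= 884.0335


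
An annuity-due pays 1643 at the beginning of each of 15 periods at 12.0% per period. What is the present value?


PV_due = PMT * (1-(1+i)^(-n))/i * (1+i)
PV_immediate = 11190.2504
PV_due = 11190.2504 * 1.12
= 12533.0804


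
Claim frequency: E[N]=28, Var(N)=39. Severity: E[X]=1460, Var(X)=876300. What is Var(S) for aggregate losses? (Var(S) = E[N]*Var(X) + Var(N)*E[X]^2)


Var(S) = E[N]*Var(X) + Var(N)*E[X]^2
= 28*876300 + 39*1460^2
= 24536400 + 83132400
= 1.0767e+08


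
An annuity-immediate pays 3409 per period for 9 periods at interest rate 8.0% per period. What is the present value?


PV = PMT * (1 - (1+i)^(-n)) / i
= 3409 * (1 - (1+0.08)^(-9)) / 0.08
= 3409 * (1 - 0.500249) / 0.08
= 3409 * 6.246888
= 21295.6409


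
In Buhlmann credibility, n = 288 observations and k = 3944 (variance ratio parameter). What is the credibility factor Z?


Z = n / (n + k)
= 288 / (288 + 3944)
= 288 / 4232
= 0.0681


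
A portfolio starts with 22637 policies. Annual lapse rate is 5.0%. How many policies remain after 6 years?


remaining = initial * (1 - lapse)^years
= 22637 * (1 - 0.05)^6
= 22637 * 0.735092
= 16640.2751


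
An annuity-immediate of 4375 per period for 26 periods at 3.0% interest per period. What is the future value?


FV = PMT * ((1+i)^n - 1) / i
= 4375 * ((1.03)^26 - 1) / 0.03
= 4375 * (2.156591 - 1) / 0.03
= 168669.5599


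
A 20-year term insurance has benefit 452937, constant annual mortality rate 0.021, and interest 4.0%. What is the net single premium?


NSP = benefit * sum_{k=0}^{n-1} k_p_x * q * v^(k+1)
With constant q=0.021, v=0.961538
Sum = 0.24149
NSP = 452937 * 0.24149
= 109379.7074


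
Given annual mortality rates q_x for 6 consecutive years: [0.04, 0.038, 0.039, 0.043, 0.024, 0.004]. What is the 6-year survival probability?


p_k = 1 - q_k for each year
Survival = product of (1 - q_k)
= 0.96 * 0.962 * 0.961 * 0.957 * 0.976 * 0.996
= 0.8256


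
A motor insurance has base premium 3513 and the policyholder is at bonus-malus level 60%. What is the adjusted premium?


adjusted = base * BM_level / 100
= 3513 * 60 / 100
= 3513 * 0.6
= 2107.8


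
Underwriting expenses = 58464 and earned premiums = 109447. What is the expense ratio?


Expense ratio = expenses / premiums
= 58464 / 109447
= 0.5342


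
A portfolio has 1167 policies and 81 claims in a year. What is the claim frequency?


frequency = claims / policies
= 81 / 1167
= 0.0694


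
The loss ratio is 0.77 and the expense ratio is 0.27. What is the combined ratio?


Combined ratio = loss ratio + expense ratio
= 0.77 + 0.27
= 1.04


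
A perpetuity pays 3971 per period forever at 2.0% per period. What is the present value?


PV = PMT / i
= 3971 / 0.02
= 198550.0


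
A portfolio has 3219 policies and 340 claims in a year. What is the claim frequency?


frequency = claims / policies
= 340 / 3219
= 0.1056


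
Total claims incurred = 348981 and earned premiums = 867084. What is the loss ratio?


Loss ratio = claims / premiums
= 348981 / 867084
= 0.4025


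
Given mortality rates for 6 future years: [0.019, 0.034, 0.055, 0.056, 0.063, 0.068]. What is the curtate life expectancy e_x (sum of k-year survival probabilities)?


e_x = sum_{k=1}^{n} k_p_x
k_p_x values:
  1_p_x = 0.981
  2_p_x = 0.947646
  3_p_x = 0.895525
  4_p_x = 0.845376
  5_p_x = 0.792117
  6_p_x = 0.738253
e_x = 5.1999


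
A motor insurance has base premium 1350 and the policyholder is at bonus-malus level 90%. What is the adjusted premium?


adjusted = base * BM_level / 100
= 1350 * 90 / 100
= 1350 * 0.9
= 1215.0


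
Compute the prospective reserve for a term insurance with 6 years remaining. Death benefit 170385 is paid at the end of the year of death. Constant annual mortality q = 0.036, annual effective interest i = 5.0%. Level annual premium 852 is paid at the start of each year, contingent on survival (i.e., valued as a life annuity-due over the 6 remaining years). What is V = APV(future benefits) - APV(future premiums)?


v = 1/(1+i) = 0.952381
APV(future benefits) per unit = sum_{k=0}^{5} k_p_x * q * v^(k+1) = 0.167918
APV(future benefits) = 170385 * 0.167918 = 28610.7822
Life annuity-due factor ä_{x:6} = sum_{k=0}^{5} k_p_x * v^k = 4.897621
APV(future premiums) = 852 * 4.897621 = 4172.7731
V = 28610.7822 - 4172.7731
= 24438.0092


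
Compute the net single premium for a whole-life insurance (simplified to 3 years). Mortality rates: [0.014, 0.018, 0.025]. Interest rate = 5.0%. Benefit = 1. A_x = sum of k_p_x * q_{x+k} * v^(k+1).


v = 0.952381
Year 0: k_p_x=1.0, q=0.014, term=0.013333
Year 1: k_p_x=0.986, q=0.018, term=0.016098
Year 2: k_p_x=0.968252, q=0.025, term=0.02091
A_x = 0.0503


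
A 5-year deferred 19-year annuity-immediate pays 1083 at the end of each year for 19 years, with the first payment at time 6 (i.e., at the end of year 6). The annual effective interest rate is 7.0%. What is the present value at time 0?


PV at time 5 of the 19-year annuity-immediate:
a_n = 1083 * (1-(1+0.07)^(-19))/0.07 = 11193.4496
Discount back 5 years to time 0:
PV = 11193.4496 * (1+0.07)^(-5)
= 11193.4496 * 0.712986
= 7980.7749


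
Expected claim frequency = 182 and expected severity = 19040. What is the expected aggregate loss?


E[S] = E[N] * E[X]
= 182 * 19040
= 3.4653e+06


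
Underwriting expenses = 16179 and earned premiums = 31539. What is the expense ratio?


Expense ratio = expenses / premiums
= 16179 / 31539
= 0.513


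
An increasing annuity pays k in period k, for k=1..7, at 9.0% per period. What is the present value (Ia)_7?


(Ia)_n = sum_{k=1}^{n} k * v^k, v = 1/(1+i)
v = 0.917431
Sum computed term by term:
(Ia)_7 = 18.4075


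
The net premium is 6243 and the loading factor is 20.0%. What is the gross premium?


Gross = net * (1 + loading)
= 6243 * (1 + 0.2)
= 6243 * 1.2
= 7491.6


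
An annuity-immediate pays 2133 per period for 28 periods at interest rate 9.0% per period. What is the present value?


PV = PMT * (1 - (1+i)^(-n)) / i
= 2133 * (1 - (1+0.09)^(-28)) / 0.09
= 2133 * (1 - 0.089548) / 0.09
= 2133 * 10.116128
= 21577.7018


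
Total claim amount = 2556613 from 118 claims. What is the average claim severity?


severity = total / number
= 2556613 / 118
= 21666.2119


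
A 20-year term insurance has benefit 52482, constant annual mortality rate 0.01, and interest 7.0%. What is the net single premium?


NSP = benefit * sum_{k=0}^{n-1} k_p_x * q * v^(k+1)
With constant q=0.01, v=0.934579
Sum = 0.09858
NSP = 52482 * 0.09858
= 5173.6579


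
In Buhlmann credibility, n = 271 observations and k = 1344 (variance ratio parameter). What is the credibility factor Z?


Z = n / (n + k)
= 271 / (271 + 1344)
= 271 / 1615
= 0.1678


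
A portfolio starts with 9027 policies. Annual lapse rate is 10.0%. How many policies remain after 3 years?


remaining = initial * (1 - lapse)^years
= 9027 * (1 - 0.1)^3
= 9027 * 0.729
= 6580.683


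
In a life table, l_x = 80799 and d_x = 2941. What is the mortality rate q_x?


q_x = d_x / l_x
= 2941 / 80799
= 0.0364


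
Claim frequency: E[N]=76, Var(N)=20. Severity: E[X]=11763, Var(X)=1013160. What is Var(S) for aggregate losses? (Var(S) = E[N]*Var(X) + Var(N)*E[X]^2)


Var(S) = E[N]*Var(X) + Var(N)*E[X]^2
= 76*1013160 + 20*11763^2
= 77000160 + 2767363380
= 2.8444e+09


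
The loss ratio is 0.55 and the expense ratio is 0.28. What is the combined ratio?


Combined ratio = loss ratio + expense ratio
= 0.55 + 0.28
= 0.83


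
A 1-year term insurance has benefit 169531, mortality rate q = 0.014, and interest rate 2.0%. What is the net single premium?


NSP = benefit * q * v
v = 1/(1+i) = 0.980392
NSP = 169531 * 0.014 * 0.980392
= 2326.8961


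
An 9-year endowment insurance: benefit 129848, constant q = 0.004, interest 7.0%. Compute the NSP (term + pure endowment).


Term component = 3336.3038
Pure endowment = 9_p_x * v^9 * benefit = 0.964571 * 0.543934 * 129848 = 68126.3798
NSP = 71462.6836


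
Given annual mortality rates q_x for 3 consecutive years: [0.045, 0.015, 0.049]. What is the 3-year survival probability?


p_k = 1 - q_k for each year
Survival = product of (1 - q_k)
= 0.955 * 0.985 * 0.951
= 0.8946


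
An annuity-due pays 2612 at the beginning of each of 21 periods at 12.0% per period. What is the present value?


PV_due = PMT * (1-(1+i)^(-n))/i * (1+i)
PV_immediate = 19751.9525
PV_due = 19751.9525 * 1.12
= 22122.1867


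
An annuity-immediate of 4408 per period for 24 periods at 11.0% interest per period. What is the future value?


FV = PMT * ((1+i)^n - 1) / i
= 4408 * ((1.11)^24 - 1) / 0.11
= 4408 * (12.239157 - 1) / 0.11
= 450383.6564


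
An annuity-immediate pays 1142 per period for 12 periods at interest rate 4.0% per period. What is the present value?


PV = PMT * (1 - (1+i)^(-n)) / i
= 1142 * (1 - (1+0.04)^(-12)) / 0.04
= 1142 * (1 - 0.624597) / 0.04
= 1142 * 9.385074
= 10717.7542


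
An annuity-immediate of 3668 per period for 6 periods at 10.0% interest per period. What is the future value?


FV = PMT * ((1+i)^n - 1) / i
= 3668 * ((1.1)^6 - 1) / 0.1
= 3668 * (1.771561 - 1) / 0.1
= 28300.8575


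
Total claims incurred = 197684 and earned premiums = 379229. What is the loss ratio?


Loss ratio = claims / premiums
= 197684 / 379229
= 0.5213


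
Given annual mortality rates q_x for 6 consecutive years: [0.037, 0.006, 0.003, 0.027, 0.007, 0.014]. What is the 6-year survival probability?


p_k = 1 - q_k for each year
Survival = product of (1 - q_k)
= 0.963 * 0.994 * 0.997 * 0.973 * 0.993 * 0.986
= 0.9092


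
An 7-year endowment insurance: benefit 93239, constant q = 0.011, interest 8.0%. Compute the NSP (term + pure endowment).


Term component = 5184.3021
Pure endowment = 7_p_x * v^7 * benefit = 0.925495 * 0.58349 * 93239 = 50350.6823
NSP = 55534.9844


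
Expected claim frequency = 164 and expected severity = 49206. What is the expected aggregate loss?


E[S] = E[N] * E[X]
= 164 * 49206
= 8.0698e+06


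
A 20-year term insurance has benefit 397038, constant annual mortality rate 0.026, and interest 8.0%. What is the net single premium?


NSP = benefit * sum_{k=0}^{n-1} k_p_x * q * v^(k+1)
With constant q=0.026, v=0.925926
Sum = 0.214211
NSP = 397038 * 0.214211
= 85049.8491


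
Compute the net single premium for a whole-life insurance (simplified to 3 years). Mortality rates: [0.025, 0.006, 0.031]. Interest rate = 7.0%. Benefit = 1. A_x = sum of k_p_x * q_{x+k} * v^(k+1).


v = 0.934579
Year 0: k_p_x=1.0, q=0.025, term=0.023364
Year 1: k_p_x=0.975, q=0.006, term=0.00511
Year 2: k_p_x=0.96915, q=0.031, term=0.024525
A_x = 0.053


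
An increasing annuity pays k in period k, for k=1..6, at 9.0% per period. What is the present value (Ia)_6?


(Ia)_n = sum_{k=1}^{n} k * v^k, v = 1/(1+i)
v = 0.917431
Sum computed term by term:
(Ia)_6 = 14.5783


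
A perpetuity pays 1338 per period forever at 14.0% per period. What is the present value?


PV = PMT / i
= 1338 / 0.14
= 9557.1429


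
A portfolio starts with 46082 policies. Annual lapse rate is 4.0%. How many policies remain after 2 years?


remaining = initial * (1 - lapse)^years
= 46082 * (1 - 0.04)^2
= 46082 * 0.9216
= 42469.1712


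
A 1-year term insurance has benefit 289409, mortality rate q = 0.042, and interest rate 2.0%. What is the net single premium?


NSP = benefit * q * v
v = 1/(1+i) = 0.980392
NSP = 289409 * 0.042 * 0.980392
= 11916.8412


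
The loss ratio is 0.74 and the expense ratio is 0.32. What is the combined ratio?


Combined ratio = loss ratio + expense ratio
= 0.74 + 0.32
= 1.06


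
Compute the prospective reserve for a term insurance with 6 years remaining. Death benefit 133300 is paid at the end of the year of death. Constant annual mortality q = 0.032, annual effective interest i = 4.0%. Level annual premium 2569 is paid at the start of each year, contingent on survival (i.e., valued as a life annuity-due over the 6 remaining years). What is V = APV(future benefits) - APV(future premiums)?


v = 1/(1+i) = 0.961538
APV(future benefits) per unit = sum_{k=0}^{5} k_p_x * q * v^(k+1) = 0.155463
APV(future benefits) = 133300 * 0.155463 = 20723.2505
Life annuity-due factor ä_{x:6} = sum_{k=0}^{5} k_p_x * v^k = 5.052555
APV(future premiums) = 2569 * 5.052555 = 12980.0149
V = 20723.2505 - 12980.0149
= 7743.2356


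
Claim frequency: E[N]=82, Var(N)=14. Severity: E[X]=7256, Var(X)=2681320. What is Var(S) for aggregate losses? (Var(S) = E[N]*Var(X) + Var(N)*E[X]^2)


Var(S) = E[N]*Var(X) + Var(N)*E[X]^2
= 82*2681320 + 14*7256^2
= 219868240 + 737093504
= 9.5696e+08


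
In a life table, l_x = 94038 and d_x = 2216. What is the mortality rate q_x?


q_x = d_x / l_x
= 2216 / 94038
= 0.0236


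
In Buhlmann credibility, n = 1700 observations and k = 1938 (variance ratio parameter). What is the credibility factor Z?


Z = n / (n + k)
= 1700 / (1700 + 1938)
= 1700 / 3638
= 0.4673


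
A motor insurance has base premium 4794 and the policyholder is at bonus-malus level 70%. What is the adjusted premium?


adjusted = base * BM_level / 100
= 4794 * 70 / 100
= 4794 * 0.7
= 3355.8


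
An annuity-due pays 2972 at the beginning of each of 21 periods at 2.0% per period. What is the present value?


PV_due = PMT * (1-(1+i)^(-n))/i * (1+i)
PV_immediate = 50557.3136
PV_due = 50557.3136 * 1.02
= 51568.4599


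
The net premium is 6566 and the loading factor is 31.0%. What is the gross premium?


Gross = net * (1 + loading)
= 6566 * (1 + 0.31)
= 6566 * 1.31
= 8601.46


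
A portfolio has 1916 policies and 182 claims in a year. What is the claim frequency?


frequency = claims / policies
= 182 / 1916
= 0.095


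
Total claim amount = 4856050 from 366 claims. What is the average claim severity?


severity = total / number
= 4856050 / 366
= 13267.8962


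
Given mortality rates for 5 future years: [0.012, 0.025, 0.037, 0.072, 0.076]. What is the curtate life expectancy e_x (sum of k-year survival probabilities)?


e_x = sum_{k=1}^{n} k_p_x
k_p_x values:
  1_p_x = 0.988
  2_p_x = 0.9633
  3_p_x = 0.927658
  4_p_x = 0.860867
  5_p_x = 0.795441
e_x = 4.5353


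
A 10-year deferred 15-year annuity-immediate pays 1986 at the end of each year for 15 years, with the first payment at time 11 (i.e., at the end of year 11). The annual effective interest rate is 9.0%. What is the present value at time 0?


PV at time 10 of the 15-year annuity-immediate:
a_n = 1986 * (1-(1+0.09)^(-15))/0.09 = 16008.5272
Discount back 10 years to time 0:
PV = 16008.5272 * (1+0.09)^(-10)
= 16008.5272 * 0.422411
= 6762.1749


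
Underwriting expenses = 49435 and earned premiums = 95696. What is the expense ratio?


Expense ratio = expenses / premiums
= 49435 / 95696
= 0.5166


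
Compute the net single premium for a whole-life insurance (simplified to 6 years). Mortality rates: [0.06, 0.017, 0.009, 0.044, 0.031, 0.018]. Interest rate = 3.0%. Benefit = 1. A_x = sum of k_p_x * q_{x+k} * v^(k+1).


v = 0.970874
Year 0: k_p_x=1.0, q=0.06, term=0.058252
Year 1: k_p_x=0.94, q=0.017, term=0.015063
Year 2: k_p_x=0.92402, q=0.009, term=0.00761
Year 3: k_p_x=0.915704, q=0.044, term=0.035798
Year 4: k_p_x=0.875413, q=0.031, term=0.023409
Year 5: k_p_x=0.848275, q=0.018, term=0.012788
A_x = 0.1529


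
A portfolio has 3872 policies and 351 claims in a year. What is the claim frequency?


frequency = claims / policies
= 351 / 3872
= 0.0907


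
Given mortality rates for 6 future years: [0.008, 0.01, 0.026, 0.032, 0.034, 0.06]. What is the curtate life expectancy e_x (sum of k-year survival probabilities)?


e_x = sum_{k=1}^{n} k_p_x
k_p_x values:
  1_p_x = 0.992
  2_p_x = 0.98208
  3_p_x = 0.956546
  4_p_x = 0.925936
  5_p_x = 0.894455
  6_p_x = 0.840787
e_x = 5.5918


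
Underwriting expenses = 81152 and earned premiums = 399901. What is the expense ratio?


Expense ratio = expenses / premiums
= 81152 / 399901
= 0.2029


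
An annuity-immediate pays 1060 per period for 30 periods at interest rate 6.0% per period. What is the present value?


PV = PMT * (1 - (1+i)^(-n)) / i
= 1060 * (1 - (1+0.06)^(-30)) / 0.06
= 1060 * (1 - 0.17411) / 0.06
= 1060 * 13.764831
= 14590.721


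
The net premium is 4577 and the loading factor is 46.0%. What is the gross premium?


Gross = net * (1 + loading)
= 4577 * (1 + 0.46)
= 4577 * 1.46
= 6682.42


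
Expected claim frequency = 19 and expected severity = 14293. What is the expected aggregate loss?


E[S] = E[N] * E[X]
= 19 * 14293
= 271567


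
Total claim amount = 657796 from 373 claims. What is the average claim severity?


severity = total / number
= 657796 / 373
= 1763.5282


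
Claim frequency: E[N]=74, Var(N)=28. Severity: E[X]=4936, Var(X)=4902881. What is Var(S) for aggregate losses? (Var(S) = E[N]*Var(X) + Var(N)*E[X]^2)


Var(S) = E[N]*Var(X) + Var(N)*E[X]^2
= 74*4902881 + 28*4936^2
= 362813194 + 682194688
= 1.0450e+09


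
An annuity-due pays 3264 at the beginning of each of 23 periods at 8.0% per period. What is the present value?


PV_due = PMT * (1-(1+i)^(-n))/i * (1+i)
PV_immediate = 33851.1364
PV_due = 33851.1364 * 1.08
= 36559.2273


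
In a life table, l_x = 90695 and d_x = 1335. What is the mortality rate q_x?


q_x = d_x / l_x
= 1335 / 90695
= 0.0147


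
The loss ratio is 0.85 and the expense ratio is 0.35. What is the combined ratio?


Combined ratio = loss ratio + expense ratio
= 0.85 + 0.35
= 1.2


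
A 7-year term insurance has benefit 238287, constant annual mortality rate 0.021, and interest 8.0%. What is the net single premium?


NSP = benefit * sum_{k=0}^{n-1} k_p_x * q * v^(k+1)
With constant q=0.021, v=0.925926
Sum = 0.10335
NSP = 238287 * 0.10335
= 24626.957


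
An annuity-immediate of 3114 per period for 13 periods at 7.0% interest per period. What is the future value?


FV = PMT * ((1+i)^n - 1) / i
= 3114 * ((1.07)^13 - 1) / 0.07
= 3114 * (2.409845 - 1) / 0.07
= 62717.9619


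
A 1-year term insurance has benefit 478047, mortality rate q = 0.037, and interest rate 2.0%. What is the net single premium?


NSP = benefit * q * v
v = 1/(1+i) = 0.980392
NSP = 478047 * 0.037 * 0.980392
= 17340.9206


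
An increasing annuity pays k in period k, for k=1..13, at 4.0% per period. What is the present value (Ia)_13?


(Ia)_n = sum_{k=1}^{n} k * v^k, v = 1/(1+i)
v = 0.961538
Sum computed term by term:
(Ia)_13 = 64.4403


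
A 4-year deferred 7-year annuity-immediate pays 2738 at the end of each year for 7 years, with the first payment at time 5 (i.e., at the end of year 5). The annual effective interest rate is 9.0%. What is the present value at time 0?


PV at time 4 of the 7-year annuity-immediate:
a_n = 2738 * (1-(1+0.09)^(-7))/0.09 = 13780.2249
Discount back 4 years to time 0:
PV = 13780.2249 * (1+0.09)^(-4)
= 13780.2249 * 0.708425
= 9762.2587


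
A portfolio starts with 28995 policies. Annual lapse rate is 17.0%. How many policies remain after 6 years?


remaining = initial * (1 - lapse)^years
= 28995 * (1 - 0.17)^6
= 28995 * 0.32694
= 9479.6361


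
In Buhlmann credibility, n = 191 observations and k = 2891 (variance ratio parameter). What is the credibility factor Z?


Z = n / (n + k)
= 191 / (191 + 2891)
= 191 / 3082
= 0.062


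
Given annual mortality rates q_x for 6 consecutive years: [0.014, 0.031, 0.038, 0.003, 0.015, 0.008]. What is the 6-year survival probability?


p_k = 1 - q_k for each year
Survival = product of (1 - q_k)
= 0.986 * 0.969 * 0.962 * 0.997 * 0.985 * 0.992
= 0.8954


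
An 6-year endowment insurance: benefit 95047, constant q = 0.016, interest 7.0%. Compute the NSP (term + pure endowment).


Term component = 6987.0033
Pure endowment = 6_p_x * v^6 * benefit = 0.907759 * 0.666342 * 95047 = 57491.8572
NSP = 64478.8605


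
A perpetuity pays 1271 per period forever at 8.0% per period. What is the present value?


PV = PMT / i
= 1271 / 0.08
= 15887.5


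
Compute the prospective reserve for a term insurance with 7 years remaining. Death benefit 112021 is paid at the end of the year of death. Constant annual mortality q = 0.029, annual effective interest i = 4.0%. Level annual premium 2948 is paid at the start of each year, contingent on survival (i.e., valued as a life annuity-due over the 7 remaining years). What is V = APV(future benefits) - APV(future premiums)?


v = 1/(1+i) = 0.961538
APV(future benefits) per unit = sum_{k=0}^{6} k_p_x * q * v^(k+1) = 0.160364
APV(future benefits) = 112021 * 0.160364 = 17964.0914
Life annuity-due factor ä_{x:7} = sum_{k=0}^{6} k_p_x * v^k = 5.750971
APV(future premiums) = 2948 * 5.750971 = 16953.8615
V = 17964.0914 - 16953.8615
= 1010.2299


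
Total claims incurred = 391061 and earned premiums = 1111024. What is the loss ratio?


Loss ratio = claims / premiums
= 391061 / 1111024
= 0.352


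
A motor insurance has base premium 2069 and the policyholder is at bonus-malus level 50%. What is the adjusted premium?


adjusted = base * BM_level / 100
= 2069 * 50 / 100
= 2069 * 0.5
= 1034.5


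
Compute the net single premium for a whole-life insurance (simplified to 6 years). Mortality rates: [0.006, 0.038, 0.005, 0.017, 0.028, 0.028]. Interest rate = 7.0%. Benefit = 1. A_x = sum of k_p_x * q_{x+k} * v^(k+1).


v = 0.934579
Year 0: k_p_x=1.0, q=0.006, term=0.005607
Year 1: k_p_x=0.994, q=0.038, term=0.032992
Year 2: k_p_x=0.956228, q=0.005, term=0.003903
Year 3: k_p_x=0.951447, q=0.017, term=0.01234
Year 4: k_p_x=0.935272, q=0.028, term=0.018671
Year 5: k_p_x=0.909085, q=0.028, term=0.016961
A_x = 0.0905


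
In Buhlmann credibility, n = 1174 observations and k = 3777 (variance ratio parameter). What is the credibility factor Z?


Z = n / (n + k)
= 1174 / (1174 + 3777)
= 1174 / 4951
= 0.2371


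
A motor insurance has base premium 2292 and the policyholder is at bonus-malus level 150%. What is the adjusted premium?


adjusted = base * BM_level / 100
= 2292 * 150 / 100
= 2292 * 1.5
= 3438.0


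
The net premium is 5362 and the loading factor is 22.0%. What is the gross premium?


Gross = net * (1 + loading)
= 5362 * (1 + 0.22)
= 5362 * 1.22
= 6541.64


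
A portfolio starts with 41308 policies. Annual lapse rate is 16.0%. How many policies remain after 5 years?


remaining = initial * (1 - lapse)^years
= 41308 * (1 - 0.16)^5
= 41308 * 0.418212
= 17275.4989


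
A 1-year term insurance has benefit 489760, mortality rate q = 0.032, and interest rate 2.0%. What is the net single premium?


NSP = benefit * q * v
v = 1/(1+i) = 0.980392
NSP = 489760 * 0.032 * 0.980392
= 15365.0196


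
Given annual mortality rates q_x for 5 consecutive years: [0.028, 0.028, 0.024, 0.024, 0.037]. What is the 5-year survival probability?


p_k = 1 - q_k for each year
Survival = product of (1 - q_k)
= 0.972 * 0.972 * 0.976 * 0.976 * 0.963
= 0.8667


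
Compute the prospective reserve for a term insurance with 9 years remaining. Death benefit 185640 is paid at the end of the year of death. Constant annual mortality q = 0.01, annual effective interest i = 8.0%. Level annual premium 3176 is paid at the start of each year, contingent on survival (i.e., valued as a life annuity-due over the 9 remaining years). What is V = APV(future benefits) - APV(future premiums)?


v = 1/(1+i) = 0.925926
APV(future benefits) per unit = sum_{k=0}^{8} k_p_x * q * v^(k+1) = 0.060335
APV(future benefits) = 185640 * 0.060335 = 11200.5675
Life annuity-due factor ä_{x:9} = sum_{k=0}^{8} k_p_x * v^k = 6.516167
APV(future premiums) = 3176 * 6.516167 = 20695.3473
V = 11200.5675 - 20695.3473
= -9494.7798


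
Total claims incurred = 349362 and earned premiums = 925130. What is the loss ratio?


Loss ratio = claims / premiums
= 349362 / 925130
= 0.3776


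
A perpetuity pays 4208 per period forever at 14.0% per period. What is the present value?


PV = PMT / i
= 4208 / 0.14
= 30057.1429


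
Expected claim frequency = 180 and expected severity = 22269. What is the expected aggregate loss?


E[S] = E[N] * E[X]
= 180 * 22269
= 4.0084e+06


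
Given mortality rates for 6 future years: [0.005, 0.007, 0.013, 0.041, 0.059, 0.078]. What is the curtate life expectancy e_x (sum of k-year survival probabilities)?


e_x = sum_{k=1}^{n} k_p_x
k_p_x values:
  1_p_x = 0.995
  2_p_x = 0.988035
  3_p_x = 0.975191
  4_p_x = 0.935208
  5_p_x = 0.88003
  6_p_x = 0.811388
e_x = 5.5849


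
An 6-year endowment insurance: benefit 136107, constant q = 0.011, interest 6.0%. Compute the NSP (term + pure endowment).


Term component = 7176.0319
Pure endowment = 6_p_x * v^6 * benefit = 0.935789 * 0.704961 * 136107 = 89788.9762
NSP = 96965.008


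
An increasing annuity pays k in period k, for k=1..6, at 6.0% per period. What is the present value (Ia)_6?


(Ia)_n = sum_{k=1}^{n} k * v^k, v = 1/(1+i)
v = 0.943396
Sum computed term by term:
(Ia)_6 = 16.3767


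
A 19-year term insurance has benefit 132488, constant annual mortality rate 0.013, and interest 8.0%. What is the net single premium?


NSP = benefit * sum_{k=0}^{n-1} k_p_x * q * v^(k+1)
With constant q=0.013, v=0.925926
Sum = 0.114525
NSP = 132488 * 0.114525
= 15173.1687


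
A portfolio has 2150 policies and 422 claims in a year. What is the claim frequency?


frequency = claims / policies
= 422 / 2150
= 0.1963


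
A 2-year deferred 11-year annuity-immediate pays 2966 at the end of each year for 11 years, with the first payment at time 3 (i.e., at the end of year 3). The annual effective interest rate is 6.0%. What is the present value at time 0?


PV at time 2 of the 11-year annuity-immediate:
a_n = 2966 * (1-(1+0.06)^(-11))/0.06 = 23392.47
Discount back 2 years to time 0:
PV = 23392.47 * (1+0.06)^(-2)
= 23392.47 * 0.889996
= 20819.215


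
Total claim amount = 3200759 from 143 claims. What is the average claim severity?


severity = total / number
= 3200759 / 143
= 22382.9301


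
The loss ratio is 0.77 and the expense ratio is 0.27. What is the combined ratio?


Combined ratio = loss ratio + expense ratio
= 0.77 + 0.27
= 1.04


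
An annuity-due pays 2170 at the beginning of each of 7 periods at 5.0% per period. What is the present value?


PV_due = PMT * (1-(1+i)^(-n))/i * (1+i)
PV_immediate = 12556.4303
PV_due = 12556.4303 * 1.05
= 13184.2518


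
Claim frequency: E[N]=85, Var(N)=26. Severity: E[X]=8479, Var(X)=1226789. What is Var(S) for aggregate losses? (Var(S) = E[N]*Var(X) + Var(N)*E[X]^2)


Var(S) = E[N]*Var(X) + Var(N)*E[X]^2
= 85*1226789 + 26*8479^2
= 104277065 + 1869229466
= 1.9735e+09


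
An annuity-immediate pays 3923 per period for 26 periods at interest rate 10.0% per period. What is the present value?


PV = PMT * (1 - (1+i)^(-n)) / i
= 3923 * (1 - (1+0.1)^(-26)) / 0.1
= 3923 * (1 - 0.083905) / 0.1
= 3923 * 9.160945
= 35938.3891


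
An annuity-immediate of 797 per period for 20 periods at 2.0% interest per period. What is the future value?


FV = PMT * ((1+i)^n - 1) / i
= 797 * ((1.02)^20 - 1) / 0.02
= 797 * (1.485947 - 1) / 0.02
= 19365.0037


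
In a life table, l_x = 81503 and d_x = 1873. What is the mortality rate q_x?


q_x = d_x / l_x
= 1873 / 81503
= 0.023


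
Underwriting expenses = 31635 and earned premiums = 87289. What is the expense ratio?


Expense ratio = expenses / premiums
= 31635 / 87289
= 0.3624


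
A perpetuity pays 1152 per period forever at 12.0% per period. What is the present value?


PV = PMT / i
= 1152 / 0.12
= 9600.0


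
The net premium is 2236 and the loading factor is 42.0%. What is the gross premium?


Gross = net * (1 + loading)
= 2236 * (1 + 0.42)
= 2236 * 1.42
= 3175.12


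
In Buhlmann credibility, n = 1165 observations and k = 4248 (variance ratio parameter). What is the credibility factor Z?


Z = n / (n + k)
= 1165 / (1165 + 4248)
= 1165 / 5413
= 0.2152


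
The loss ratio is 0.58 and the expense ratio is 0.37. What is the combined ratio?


Combined ratio = loss ratio + expense ratio
= 0.58 + 0.37
= 0.95


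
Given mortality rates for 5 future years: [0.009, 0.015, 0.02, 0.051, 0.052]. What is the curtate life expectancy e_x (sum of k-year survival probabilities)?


e_x = sum_{k=1}^{n} k_p_x
k_p_x values:
  1_p_x = 0.991
  2_p_x = 0.976135
  3_p_x = 0.956612
  4_p_x = 0.907825
  5_p_x = 0.860618
e_x = 4.6922


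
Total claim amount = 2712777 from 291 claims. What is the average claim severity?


severity = total / number
= 2712777 / 291
= 9322.2577


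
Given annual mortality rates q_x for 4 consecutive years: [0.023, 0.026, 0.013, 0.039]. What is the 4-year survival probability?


p_k = 1 - q_k for each year
Survival = product of (1 - q_k)
= 0.977 * 0.974 * 0.987 * 0.961
= 0.9026


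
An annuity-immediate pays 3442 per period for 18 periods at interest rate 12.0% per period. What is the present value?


PV = PMT * (1 - (1+i)^(-n)) / i
= 3442 * (1 - (1+0.12)^(-18)) / 0.12
= 3442 * (1 - 0.13004) / 0.12
= 3442 * 7.24967
= 24953.3644


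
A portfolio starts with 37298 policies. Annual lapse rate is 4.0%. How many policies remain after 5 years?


remaining = initial * (1 - lapse)^years
= 37298 * (1 - 0.04)^5
= 37298 * 0.815373
= 30411.7709


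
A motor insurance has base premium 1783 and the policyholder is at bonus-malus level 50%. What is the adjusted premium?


adjusted = base * BM_level / 100
= 1783 * 50 / 100
= 1783 * 0.5
= 891.5


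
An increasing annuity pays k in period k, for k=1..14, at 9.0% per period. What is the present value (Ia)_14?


(Ia)_n = sum_{k=1}^{n} k * v^k, v = 1/(1+i)
v = 0.917431
Sum computed term by term:
(Ia)_14 = 47.7495


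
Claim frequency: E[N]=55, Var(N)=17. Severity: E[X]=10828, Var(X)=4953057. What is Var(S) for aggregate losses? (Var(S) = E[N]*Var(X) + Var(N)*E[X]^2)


Var(S) = E[N]*Var(X) + Var(N)*E[X]^2
= 55*4953057 + 17*10828^2
= 272418135 + 1993174928
= 2.2656e+09


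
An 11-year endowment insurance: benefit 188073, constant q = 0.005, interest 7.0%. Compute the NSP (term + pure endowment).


Term component = 6900.947
Pure endowment = 11_p_x * v^11 * benefit = 0.946355 * 0.475093 * 188073 = 84558.7951
NSP = 91459.7421


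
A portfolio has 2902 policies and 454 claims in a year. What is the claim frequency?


frequency = claims / policies
= 454 / 2902
= 0.1564


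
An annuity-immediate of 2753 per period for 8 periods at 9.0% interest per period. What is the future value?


FV = PMT * ((1+i)^n - 1) / i
= 2753 * ((1.09)^8 - 1) / 0.09
= 2753 * (1.992563 - 1) / 0.09
= 30361.3884


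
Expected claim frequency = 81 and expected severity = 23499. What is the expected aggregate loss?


E[S] = E[N] * E[X]
= 81 * 23499
= 1.9034e+06


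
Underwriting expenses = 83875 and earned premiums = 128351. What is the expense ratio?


Expense ratio = expenses / premiums
= 83875 / 128351
= 0.6535


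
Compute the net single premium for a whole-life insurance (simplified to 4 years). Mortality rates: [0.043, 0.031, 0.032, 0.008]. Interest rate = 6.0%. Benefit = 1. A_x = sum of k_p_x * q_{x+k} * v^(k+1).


v = 0.943396
Year 0: k_p_x=1.0, q=0.043, term=0.040566
Year 1: k_p_x=0.957, q=0.031, term=0.026404
Year 2: k_p_x=0.927333, q=0.032, term=0.024915
Year 3: k_p_x=0.897658, q=0.008, term=0.005688
A_x = 0.0976


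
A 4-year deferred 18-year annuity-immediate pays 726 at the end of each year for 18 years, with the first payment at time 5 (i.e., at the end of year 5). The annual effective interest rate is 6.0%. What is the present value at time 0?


PV at time 4 of the 18-year annuity-immediate:
a_n = 726 * (1-(1+0.06)^(-18))/0.06 = 7860.8401
Discount back 4 years to time 0:
PV = 7860.8401 * (1+0.06)^(-4)
= 7860.8401 * 0.792094
= 6226.5217


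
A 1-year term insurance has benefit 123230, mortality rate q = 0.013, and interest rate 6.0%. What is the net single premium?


NSP = benefit * q * v
v = 1/(1+i) = 0.943396
NSP = 123230 * 0.013 * 0.943396
= 1511.3113


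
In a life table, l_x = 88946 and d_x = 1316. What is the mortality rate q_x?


q_x = d_x / l_x
= 1316 / 88946
= 0.0148


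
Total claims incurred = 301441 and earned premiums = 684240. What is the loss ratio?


Loss ratio = claims / premiums
= 301441 / 684240
= 0.4405


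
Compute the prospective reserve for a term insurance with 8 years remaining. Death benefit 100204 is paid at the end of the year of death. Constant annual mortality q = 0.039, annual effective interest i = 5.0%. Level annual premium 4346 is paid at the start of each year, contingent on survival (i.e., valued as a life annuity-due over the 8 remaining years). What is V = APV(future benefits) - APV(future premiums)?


v = 1/(1+i) = 0.952381
APV(future benefits) per unit = sum_{k=0}^{7} k_p_x * q * v^(k+1) = 0.222454
APV(future benefits) = 100204 * 0.222454 = 22290.779
Life annuity-due factor ä_{x:8} = sum_{k=0}^{7} k_p_x * v^k = 5.989146
APV(future premiums) = 4346 * 5.989146 = 26028.8273
V = 22290.779 - 26028.8273
= -3738.0483


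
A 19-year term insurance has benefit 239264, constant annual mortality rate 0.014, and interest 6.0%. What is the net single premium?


NSP = benefit * sum_{k=0}^{n-1} k_p_x * q * v^(k+1)
With constant q=0.014, v=0.943396
Sum = 0.141354
NSP = 239264 * 0.141354
= 33820.956
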